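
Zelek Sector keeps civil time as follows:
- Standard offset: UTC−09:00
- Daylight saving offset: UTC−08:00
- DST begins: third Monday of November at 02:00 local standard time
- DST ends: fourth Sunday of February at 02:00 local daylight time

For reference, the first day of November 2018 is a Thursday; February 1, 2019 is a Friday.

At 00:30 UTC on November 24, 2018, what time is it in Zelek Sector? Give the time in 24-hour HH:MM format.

16:30

1 November 2018 is a Thursday, so the first Monday is November 5 and the third is November 19.
1 February 2019 is a Friday, so the first Sunday is February 3 and the fourth is February 24.
At the standard offset (UTC−09:00), 00:30 UTC − 9h = 15:30 Zelek Sector standard time (rolling into the previous day, 23 November 2018).
Daylight saving runs 19 November 2018 – 24 February 2019; the standard-time date in Zelek Sector, November 23, 2018, is inside that window, so Zelek Sector is at UTC−08:00.
00:30 UTC − 8h = 16:30 local (rolling into the previous day, 23 November 2018).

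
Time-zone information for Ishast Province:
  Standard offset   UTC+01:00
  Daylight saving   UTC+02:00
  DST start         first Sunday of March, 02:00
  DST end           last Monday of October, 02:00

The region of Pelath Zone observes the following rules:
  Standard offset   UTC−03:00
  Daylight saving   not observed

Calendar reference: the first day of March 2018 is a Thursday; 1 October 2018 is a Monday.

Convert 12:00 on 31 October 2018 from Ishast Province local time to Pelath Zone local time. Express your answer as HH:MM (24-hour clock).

08:00

1 March 2018 is a Thursday, so the first Sunday is March 4.
1 October 2018 is a Monday, so Mondays fall on 1, 8, 15, 22, 29; the last is October 29.
31 October 2018 is outside the daylight-saving period (4 March – 29 October), so Ishast Province is on standard time, UTC+01:00.
12:00 Ishast Province − 1h = 11:00 UTC.
Pelath Zone stays on UTC−03:00 all year.
11:00 UTC − 3h = 08:00 Pelath Zone.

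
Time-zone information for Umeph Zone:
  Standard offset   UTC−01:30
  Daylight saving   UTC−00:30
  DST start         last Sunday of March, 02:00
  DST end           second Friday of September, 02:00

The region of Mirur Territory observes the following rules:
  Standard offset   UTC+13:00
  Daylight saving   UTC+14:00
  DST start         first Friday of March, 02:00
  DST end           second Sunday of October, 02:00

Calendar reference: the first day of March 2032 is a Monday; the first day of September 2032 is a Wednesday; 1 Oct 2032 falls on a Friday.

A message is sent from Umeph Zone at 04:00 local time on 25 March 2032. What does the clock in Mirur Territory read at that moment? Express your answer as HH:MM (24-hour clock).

1 March 2032 is a Monday, so Sundays fall on 7, 14, 21, 28; the last is March 28.
1 September 2032 is a Wednesday, so the first Friday is September 3 and the second is September 10.
25 March 2032 is outside the daylight-saving period (28 March – 10 September), so Umeph Zone is on standard time, UTC−01:30.
04:00 Umeph Zone + 1h30m = 05:30 UTC.
1 March 2032 is a Monday, so the first Friday is March 5.
1 October 2032 is a Friday, so the first Sunday is October 3 and the second is October 10.
At the standard offset (UTC+13:00), 05:30 UTC + 13h = 18:30 Mirur Territory standard time.
Daylight saving runs 5 March – 10 October; the standard-time date in Mirur Territory, 25 March 2032, is inside that window, so Mirur Territory is at UTC+14:00.
05:30 UTC + 14h = 19:30 Mirur Territory.

19:30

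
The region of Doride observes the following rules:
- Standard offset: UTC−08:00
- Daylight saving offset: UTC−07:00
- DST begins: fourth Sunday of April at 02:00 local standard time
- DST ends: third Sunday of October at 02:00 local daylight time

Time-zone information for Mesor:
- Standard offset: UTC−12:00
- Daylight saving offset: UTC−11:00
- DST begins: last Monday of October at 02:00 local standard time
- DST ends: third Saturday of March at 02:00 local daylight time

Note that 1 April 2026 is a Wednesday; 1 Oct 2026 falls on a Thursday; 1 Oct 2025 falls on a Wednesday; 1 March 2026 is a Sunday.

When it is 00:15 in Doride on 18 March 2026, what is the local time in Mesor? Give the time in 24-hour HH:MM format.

21:15

1 April 2026 is a Wednesday, so the first Sunday is April 5 and the fourth is April 26.
1 October 2026 is a Thursday, so the first Sunday is October 4 and the third is October 18.
18 March 2026 does not fall between 26 April and 18 October, so daylight saving is not in effect and Doride is at UTC−08:00.
00:15 Doride + 8h = 08:15 UTC.
1 October 2025 is a Wednesday, so Mondays fall on 6, 13, 20, 27; the last is October 27.
1 March 2026 is a Sunday, so the first Saturday is March 7 and the third is March 21.
At the standard offset (UTC−12:00), 08:15 UTC − 12h = 20:15 Mesor standard time (rolling into the previous day, 17 March 2026).
The standard-time date in Mesor, 17 March 2026, falls between 27 October 2025 and 21 March 2026, so daylight saving is in effect and Mesor is at UTC−11:00.
08:15 UTC − 11h = 21:15 Mesor (rolling into the previous day, 17 March 2026).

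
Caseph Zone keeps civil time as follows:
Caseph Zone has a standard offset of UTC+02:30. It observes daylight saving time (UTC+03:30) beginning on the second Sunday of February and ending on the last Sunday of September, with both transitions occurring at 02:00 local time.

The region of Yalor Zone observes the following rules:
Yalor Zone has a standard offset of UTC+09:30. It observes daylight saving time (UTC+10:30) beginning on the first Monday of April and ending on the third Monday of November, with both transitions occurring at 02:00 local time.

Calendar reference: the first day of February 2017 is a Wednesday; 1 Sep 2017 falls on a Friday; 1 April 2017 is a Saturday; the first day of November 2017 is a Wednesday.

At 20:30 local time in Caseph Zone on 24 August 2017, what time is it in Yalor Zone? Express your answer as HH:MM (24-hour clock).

1 February 2017 is a Wednesday, so the first Sunday is February 5 and the second is February 12.
1 September 2017 is a Friday, so Sundays fall on 3, 10, 17, 24; the last is September 24.
24 August 2017 falls between 12 February and 24 September, so daylight saving is in effect and Caseph Zone is at UTC+03:30.
20:30 Caseph Zone − 3h30m = 17:00 UTC.
1 April 2017 is a Saturday, so the first Monday is April 3.
1 November 2017 is a Wednesday, so the first Monday is November 6 and the third is November 20.
At the standard offset (UTC+09:30), 17:00 UTC + 9h30m = 02:30 Yalor Zone standard time (rolling into the next day, 25 August 2017).
Daylight saving runs 3 April – 20 November; the standard-time date in Yalor Zone, 25 August 2017, is inside that window, so Yalor Zone is at UTC+10:30.
17:00 UTC + 10h30m = 03:30 Yalor Zone (rolling into the next day, 25 August 2017).

03:30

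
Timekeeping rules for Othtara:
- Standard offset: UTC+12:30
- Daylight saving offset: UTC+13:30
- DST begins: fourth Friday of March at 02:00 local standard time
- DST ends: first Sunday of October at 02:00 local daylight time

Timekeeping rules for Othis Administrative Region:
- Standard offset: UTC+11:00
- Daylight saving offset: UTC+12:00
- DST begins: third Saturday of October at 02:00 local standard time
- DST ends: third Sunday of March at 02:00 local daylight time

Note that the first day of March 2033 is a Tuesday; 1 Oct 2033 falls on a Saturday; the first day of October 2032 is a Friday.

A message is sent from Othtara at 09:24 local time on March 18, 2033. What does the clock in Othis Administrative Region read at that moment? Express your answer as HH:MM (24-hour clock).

1 March 2033 is a Tuesday, so the first Friday is March 4 and the fourth is March 25.
1 October 2033 is a Saturday, so the first Sunday is October 2.
Daylight saving runs 25 March – 2 October; March 18, 2033 is outside that window, so Othtara is on standard time at UTC+12:30.
09:24 Othtara − 12h30m = 20:54 UTC (rolling into the previous day, 17 March 2033).
1 October 2032 is a Friday, so the first Saturday is October 2 and the third is October 16.
1 March 2033 is a Tuesday, so the first Sunday is March 6 and the third is March 20.
At the standard offset (UTC+11:00), 20:54 UTC + 11h = 07:54 Othis Administrative Region standard time (rolling into the next day, 18 March 2033).
Daylight saving runs 16 October 2032 – 20 March 2033; the standard-time date in Othis Administrative Region, March 18, 2033, is inside that window, so Othis Administrative Region is at UTC+12:00.
20:54 UTC + 12h = 08:54 Othis Administrative Region (rolling into the next day, 18 March 2033).

08:54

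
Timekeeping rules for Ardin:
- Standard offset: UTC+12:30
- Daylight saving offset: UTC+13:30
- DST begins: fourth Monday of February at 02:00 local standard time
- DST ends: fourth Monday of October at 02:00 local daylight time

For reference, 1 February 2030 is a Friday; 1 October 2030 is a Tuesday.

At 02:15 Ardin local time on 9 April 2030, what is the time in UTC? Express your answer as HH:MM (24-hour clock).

1 February 2030 is a Friday, so the first Monday is February 4 and the fourth is February 25.
1 October 2030 is a Tuesday, so the first Monday is October 7 and the fourth is October 28.
9 April 2030 falls between 25 February and 28 October, so daylight saving is in effect and Ardin is at UTC+13:30.
02:15 local − 13h30m = 12:45 UTC (rolling into the previous day, 8 April 2030).

12:45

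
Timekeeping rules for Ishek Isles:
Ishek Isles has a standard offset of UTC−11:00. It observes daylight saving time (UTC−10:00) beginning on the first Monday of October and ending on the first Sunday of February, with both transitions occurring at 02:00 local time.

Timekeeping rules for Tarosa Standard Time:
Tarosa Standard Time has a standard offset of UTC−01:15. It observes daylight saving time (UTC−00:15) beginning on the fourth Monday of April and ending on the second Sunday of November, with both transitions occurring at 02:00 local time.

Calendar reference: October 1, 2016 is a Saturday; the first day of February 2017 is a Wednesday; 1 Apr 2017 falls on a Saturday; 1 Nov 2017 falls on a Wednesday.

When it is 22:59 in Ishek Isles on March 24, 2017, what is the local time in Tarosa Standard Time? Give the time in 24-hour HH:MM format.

08:44

1 October 2016 is a Saturday, so the first Monday is October 3.
1 February 2017 is a Wednesday, so the first Sunday is February 5.
March 24, 2017 does not fall between 3 October 2016 and 5 February 2017, so daylight saving is not in effect and Ishek Isles is at UTC−11:00.
22:59 Ishek Isles + 11h = 09:59 UTC (rolling into the next day, 25 March 2017).
1 April 2017 is a Saturday, so the first Monday is April 3 and the fourth is April 24.
1 November 2017 is a Wednesday, so the first Sunday is November 5 and the second is November 12.
At the standard offset (UTC−01:15), 09:59 UTC − 1h15m = 08:44 Tarosa Standard Time standard time.
The standard-time date in Tarosa Standard Time, March 25, 2017, does not fall between 24 April and 12 November, so daylight saving is not in effect and Tarosa Standard Time is at UTC−01:15.
09:59 UTC − 1h15m = 08:44 Tarosa Standard Time.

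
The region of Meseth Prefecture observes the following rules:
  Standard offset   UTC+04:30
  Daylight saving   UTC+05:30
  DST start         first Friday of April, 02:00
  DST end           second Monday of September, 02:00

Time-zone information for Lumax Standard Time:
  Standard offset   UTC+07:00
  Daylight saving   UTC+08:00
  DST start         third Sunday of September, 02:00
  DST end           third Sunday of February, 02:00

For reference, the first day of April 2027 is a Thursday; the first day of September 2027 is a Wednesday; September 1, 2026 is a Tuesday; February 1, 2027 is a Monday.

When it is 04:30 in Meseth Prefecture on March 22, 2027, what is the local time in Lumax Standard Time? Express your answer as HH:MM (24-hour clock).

1 April 2027 is a Thursday, so the first Friday is April 2.
1 September 2027 is a Wednesday, so the first Monday is September 6 and the second is September 13.
Daylight saving runs 2 April – 13 September; March 22, 2027 is outside that window, so Meseth Prefecture is on standard time at UTC+04:30.
04:30 Meseth Prefecture − 4h30m = 00:00 UTC.
1 September 2026 is a Tuesday, so the first Sunday is September 6 and the third is September 20.
1 February 2027 is a Monday, so the first Sunday is February 7 and the third is February 21.
At the standard offset (UTC+07:00), 00:00 UTC + 7h = 07:00 Lumax Standard Time standard time.
Daylight saving runs 20 September 2026 – 21 February 2027; the standard-time date in Lumax Standard Time, March 22, 2027, is outside that window, so Lumax Standard Time is on standard time at UTC+07:00.
00:00 UTC + 7h = 07:00 Lumax Standard Time.

07:00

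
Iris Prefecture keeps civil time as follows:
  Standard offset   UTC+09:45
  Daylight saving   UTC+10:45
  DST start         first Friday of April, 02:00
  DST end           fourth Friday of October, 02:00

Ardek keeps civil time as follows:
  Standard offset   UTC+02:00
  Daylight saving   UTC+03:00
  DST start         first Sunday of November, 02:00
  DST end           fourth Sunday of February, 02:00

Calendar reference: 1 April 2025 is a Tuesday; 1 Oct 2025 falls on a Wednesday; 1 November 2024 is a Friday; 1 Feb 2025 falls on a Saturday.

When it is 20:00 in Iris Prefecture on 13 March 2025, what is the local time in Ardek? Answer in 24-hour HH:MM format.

12:15

1 April 2025 is a Tuesday, so the first Friday is April 4.
1 October 2025 is a Wednesday, so the first Friday is October 3 and the fourth is October 24.
13 March 2025 is outside the daylight-saving period (4 April – 24 October), so Iris Prefecture is on standard time, UTC+09:45.
20:00 Iris Prefecture − 9h45m = 10:15 UTC.
1 November 2024 is a Friday, so the first Sunday is November 3.
1 February 2025 is a Saturday, so the first Sunday is February 2 and the fourth is February 23.
At the standard offset (UTC+02:00), 10:15 UTC + 2h = 12:15 Ardek standard time.
The standard-time date in Ardek, 13 March 2025, does not fall between 3 November 2024 and 23 February 2025, so daylight saving is not in effect and Ardek is at UTC+02:00.
10:15 UTC + 2h = 12:15 Ardek.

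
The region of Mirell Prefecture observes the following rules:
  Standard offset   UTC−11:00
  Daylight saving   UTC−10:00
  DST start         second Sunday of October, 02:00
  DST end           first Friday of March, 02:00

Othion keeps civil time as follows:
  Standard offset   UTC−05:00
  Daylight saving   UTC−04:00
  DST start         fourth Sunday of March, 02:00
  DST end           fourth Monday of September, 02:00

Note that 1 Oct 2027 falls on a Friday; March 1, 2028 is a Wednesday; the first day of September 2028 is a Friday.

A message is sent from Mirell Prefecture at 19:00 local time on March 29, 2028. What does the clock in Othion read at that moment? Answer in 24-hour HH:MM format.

1 October 2027 is a Friday, so the first Sunday is October 3 and the second is October 10.
1 March 2028 is a Wednesday, so the first Friday is March 3.
Daylight saving runs 10 October 2027 – 3 March 2028; March 29, 2028 is outside that window, so Mirell Prefecture is on standard time at UTC−11:00.
19:00 Mirell Prefecture + 11h = 06:00 UTC (rolling into the next day, 30 March 2028).
1 March 2028 is a Wednesday, so the first Sunday is March 5 and the fourth is March 26.
1 September 2028 is a Friday, so the first Monday is September 4 and the fourth is September 25.
At the standard offset (UTC−05:00), 06:00 UTC − 5h = 01:00 Othion standard time.
Daylight saving runs 26 March – 25 September; the standard-time date in Othion, March 30, 2028, is inside that window, so Othion is at UTC−04:00.
06:00 UTC − 4h = 02:00 Othion.

02:00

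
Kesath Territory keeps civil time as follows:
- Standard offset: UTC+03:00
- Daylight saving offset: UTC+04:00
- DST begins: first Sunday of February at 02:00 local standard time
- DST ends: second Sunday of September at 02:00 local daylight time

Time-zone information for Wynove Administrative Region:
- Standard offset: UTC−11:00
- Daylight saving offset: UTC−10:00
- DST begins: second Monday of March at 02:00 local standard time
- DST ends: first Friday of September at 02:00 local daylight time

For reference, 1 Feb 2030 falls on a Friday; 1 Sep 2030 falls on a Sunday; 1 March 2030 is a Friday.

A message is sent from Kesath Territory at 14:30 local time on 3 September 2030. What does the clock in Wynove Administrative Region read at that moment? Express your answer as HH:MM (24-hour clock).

00:30

1 February 2030 is a Friday, so the first Sunday is February 3.
1 September 2030 is a Sunday, so the first Sunday is September 1 and the second is September 8.
3 September 2030 lies within the daylight-saving period (3 February – 8 September), so Kesath Territory is on daylight time, UTC+04:00.
14:30 Kesath Territory − 4h = 10:30 UTC.
1 March 2030 is a Friday, so the first Monday is March 4 and the second is March 11.
1 September 2030 is a Sunday, so the first Friday is September 6.
At the standard offset (UTC−11:00), 10:30 UTC − 11h = 23:30 Wynove Administrative Region standard time (rolling into the previous day, 2 September 2030).
The standard-time date in Wynove Administrative Region, 2 September 2030, lies within the daylight-saving period (11 March – 6 September), so Wynove Administrative Region is on daylight time, UTC−10:00.
10:30 UTC − 10h = 00:30 Wynove Administrative Region.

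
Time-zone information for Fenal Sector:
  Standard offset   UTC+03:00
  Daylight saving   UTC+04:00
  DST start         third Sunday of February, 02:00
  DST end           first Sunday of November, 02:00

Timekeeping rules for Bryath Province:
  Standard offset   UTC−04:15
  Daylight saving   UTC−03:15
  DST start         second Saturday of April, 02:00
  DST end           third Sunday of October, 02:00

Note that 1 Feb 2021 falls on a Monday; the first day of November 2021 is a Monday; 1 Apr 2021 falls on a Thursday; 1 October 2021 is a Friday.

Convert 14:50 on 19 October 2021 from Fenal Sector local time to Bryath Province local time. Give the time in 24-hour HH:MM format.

06:35

1 February 2021 is a Monday, so the first Sunday is February 7 and the third is February 21.
1 November 2021 is a Monday, so the first Sunday is November 7.
19 October 2021 falls between 21 February and 7 November, so daylight saving is in effect and Fenal Sector is at UTC+04:00.
14:50 Fenal Sector − 4h = 10:50 UTC.
1 April 2021 is a Thursday, so the first Saturday is April 3 and the second is April 10.
1 October 2021 is a Friday, so the first Sunday is October 3 and the third is October 17.
At the standard offset (UTC−04:15), 10:50 UTC − 4h15m = 06:35 Bryath Province standard time.
The standard-time date in Bryath Province, 19 October 2021, does not fall between 10 April and 17 October, so daylight saving is not in effect and Bryath Province is at UTC−04:15.
10:50 UTC − 4h15m = 06:35 Bryath Province.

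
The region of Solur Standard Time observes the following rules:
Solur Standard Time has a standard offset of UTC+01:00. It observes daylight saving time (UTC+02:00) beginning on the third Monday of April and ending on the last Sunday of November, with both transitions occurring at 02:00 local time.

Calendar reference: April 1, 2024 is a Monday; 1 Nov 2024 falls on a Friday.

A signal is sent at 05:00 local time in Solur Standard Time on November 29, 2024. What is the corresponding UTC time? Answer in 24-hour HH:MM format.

1 April 2024 is a Monday, so the first Monday is April 1 and the third is April 15.
1 November 2024 is a Friday, so Sundays fall on 3, 10, 17, 24; the last is November 24.
Daylight saving runs 15 April – 24 November; November 29, 2024 is outside that window, so Solur Standard Time is on standard time at UTC+01:00.
05:00 local − 1h = 04:00 UTC.

04:00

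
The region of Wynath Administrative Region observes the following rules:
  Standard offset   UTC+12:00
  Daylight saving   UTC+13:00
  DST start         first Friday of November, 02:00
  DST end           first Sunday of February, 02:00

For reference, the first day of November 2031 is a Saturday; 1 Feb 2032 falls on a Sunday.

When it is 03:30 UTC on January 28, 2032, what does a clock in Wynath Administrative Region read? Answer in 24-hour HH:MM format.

1 November 2031 is a Saturday, so the first Friday is November 7.
1 February 2032 is a Sunday, so the first Sunday is February 1.
At the standard offset (UTC+12:00), 03:30 UTC + 12h = 15:30 Wynath Administrative Region standard time.
The standard-time date in Wynath Administrative Region, January 28, 2032, lies within the daylight-saving period (7 November 2031 – 1 February 2032), so Wynath Administrative Region is on daylight time, UTC+13:00.
03:30 UTC + 13h = 16:30 local.

16:30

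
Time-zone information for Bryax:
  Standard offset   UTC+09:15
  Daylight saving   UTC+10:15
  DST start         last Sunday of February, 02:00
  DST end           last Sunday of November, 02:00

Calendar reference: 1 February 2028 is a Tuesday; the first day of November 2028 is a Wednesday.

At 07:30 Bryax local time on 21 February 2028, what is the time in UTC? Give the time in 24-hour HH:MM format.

22:15

1 February 2028 is a Tuesday, so Sundays fall on 6, 13, 20, 27; the last is February 27.
1 November 2028 is a Wednesday, so Sundays fall on 5, 12, 19, 26; the last is November 26.
21 February 2028 is outside the daylight-saving period (27 February – 26 November), so Bryax is on standard time, UTC+09:15.
07:30 local − 9h15m = 22:15 UTC (rolling into the previous day, 20 February 2028).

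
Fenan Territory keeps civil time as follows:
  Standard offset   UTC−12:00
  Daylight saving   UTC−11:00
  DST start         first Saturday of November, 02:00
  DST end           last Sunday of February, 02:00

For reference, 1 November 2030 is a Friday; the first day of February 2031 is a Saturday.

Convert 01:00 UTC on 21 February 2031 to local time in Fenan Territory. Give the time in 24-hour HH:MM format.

14:00

1 November 2030 is a Friday, so the first Saturday is November 2.
1 February 2031 is a Saturday, so Sundays fall on 2, 9, 16, 23; the last is February 23.
At the standard offset (UTC−12:00), 01:00 UTC − 12h = 13:00 Fenan Territory standard time (rolling into the previous day, 20 February 2031).
Daylight saving runs 2 November 2030 – 23 February 2031; the standard-time date in Fenan Territory, 20 February 2031, is inside that window, so Fenan Territory is at UTC−11:00.
01:00 UTC − 11h = 14:00 local (rolling into the previous day, 20 February 2031).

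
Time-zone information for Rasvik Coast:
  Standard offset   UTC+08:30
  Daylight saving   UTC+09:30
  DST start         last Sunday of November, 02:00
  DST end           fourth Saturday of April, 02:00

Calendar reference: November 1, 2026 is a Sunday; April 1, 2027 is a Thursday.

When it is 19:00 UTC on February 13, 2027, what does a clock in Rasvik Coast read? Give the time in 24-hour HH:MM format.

1 November 2026 is a Sunday, so Sundays fall on 1, 8, 15, 22, 29; the last is November 29.
1 April 2027 is a Thursday, so the first Saturday is April 3 and the fourth is April 24.
At the standard offset (UTC+08:30), 19:00 UTC + 8h30m = 03:30 Rasvik Coast standard time (rolling into the next day, 14 February 2027).
Daylight saving runs 29 November 2026 – 24 April 2027; the standard-time date in Rasvik Coast, February 14, 2027, is inside that window, so Rasvik Coast is at UTC+09:30.
19:00 UTC + 9h30m = 04:30 local (rolling into the next day, 14 February 2027).

04:30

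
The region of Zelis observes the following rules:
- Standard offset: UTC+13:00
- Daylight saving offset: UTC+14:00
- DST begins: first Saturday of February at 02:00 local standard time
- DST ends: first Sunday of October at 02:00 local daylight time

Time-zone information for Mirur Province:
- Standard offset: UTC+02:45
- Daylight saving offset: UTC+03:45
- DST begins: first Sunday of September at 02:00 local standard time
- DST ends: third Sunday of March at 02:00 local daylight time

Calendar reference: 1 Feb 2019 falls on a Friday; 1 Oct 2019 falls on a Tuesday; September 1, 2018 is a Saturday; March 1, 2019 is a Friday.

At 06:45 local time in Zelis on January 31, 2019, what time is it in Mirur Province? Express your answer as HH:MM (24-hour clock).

21:30

1 February 2019 is a Friday, so the first Saturday is February 2.
1 October 2019 is a Tuesday, so the first Sunday is October 6.
January 31, 2019 is outside the daylight-saving period (2 February – 6 October), so Zelis is on standard time, UTC+13:00.
06:45 Zelis − 13h = 17:45 UTC (rolling into the previous day, 30 January 2019).
1 September 2018 is a Saturday, so the first Sunday is September 2.
1 March 2019 is a Friday, so the first Sunday is March 3 and the third is March 17.
At the standard offset (UTC+02:45), 17:45 UTC + 2h45m = 20:30 Mirur Province standard time.
Daylight saving runs 2 September 2018 – 17 March 2019; the standard-time date in Mirur Province, January 30, 2019, is inside that window, so Mirur Province is at UTC+03:45.
17:45 UTC + 3h45m = 21:30 Mirur Province.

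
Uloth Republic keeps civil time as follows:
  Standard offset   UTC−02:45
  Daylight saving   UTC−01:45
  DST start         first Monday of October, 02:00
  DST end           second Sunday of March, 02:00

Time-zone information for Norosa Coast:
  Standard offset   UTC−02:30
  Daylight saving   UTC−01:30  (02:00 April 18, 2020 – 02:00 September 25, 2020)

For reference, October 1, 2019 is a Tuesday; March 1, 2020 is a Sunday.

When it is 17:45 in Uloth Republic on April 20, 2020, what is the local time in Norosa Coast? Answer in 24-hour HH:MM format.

1 October 2019 is a Tuesday, so the first Monday is October 7.
1 March 2020 is a Sunday, so the first Sunday is March 1 and the second is March 8.
April 20, 2020 is outside the daylight-saving period (7 October 2019 – 8 March 2020), so Uloth Republic is on standard time, UTC−02:45.
17:45 Uloth Republic + 2h45m = 20:30 UTC.
At the standard offset (UTC−02:30), 20:30 UTC − 2h30m = 18:00 Norosa Coast standard time.
The standard-time date in Norosa Coast, April 20, 2020, lies within the daylight-saving period (18 April – 25 September), so Norosa Coast is on daylight time, UTC−01:30.
20:30 UTC − 1h30m = 19:00 Norosa Coast.

19:00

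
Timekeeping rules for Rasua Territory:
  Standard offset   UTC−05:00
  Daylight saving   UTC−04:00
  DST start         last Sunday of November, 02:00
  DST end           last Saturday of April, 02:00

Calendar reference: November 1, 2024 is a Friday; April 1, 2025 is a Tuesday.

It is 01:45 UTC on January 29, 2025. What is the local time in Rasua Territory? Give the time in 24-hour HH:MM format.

21:45

1 November 2024 is a Friday, so Sundays fall on 3, 10, 17, 24; the last is November 24.
1 April 2025 is a Tuesday, so Saturdays fall on 5, 12, 19, 26; the last is April 26.
At the standard offset (UTC−05:00), 01:45 UTC − 5h = 20:45 Rasua Territory standard time (rolling into the previous day, 28 January 2025).
The standard-time date in Rasua Territory, January 28, 2025, falls between 24 November 2024 and 26 April 2025, so daylight saving is in effect and Rasua Territory is at UTC−04:00.
01:45 UTC − 4h = 21:45 local (rolling into the previous day, 28 January 2025).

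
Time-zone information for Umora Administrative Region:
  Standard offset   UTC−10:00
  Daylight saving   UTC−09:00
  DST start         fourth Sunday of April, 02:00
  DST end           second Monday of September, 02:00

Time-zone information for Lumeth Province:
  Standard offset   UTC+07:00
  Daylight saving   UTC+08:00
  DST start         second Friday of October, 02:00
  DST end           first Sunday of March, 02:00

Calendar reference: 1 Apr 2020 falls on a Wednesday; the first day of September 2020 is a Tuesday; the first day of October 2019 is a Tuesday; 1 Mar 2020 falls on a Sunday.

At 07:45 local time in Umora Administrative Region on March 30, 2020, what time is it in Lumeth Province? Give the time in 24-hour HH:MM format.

00:45

1 April 2020 is a Wednesday, so the first Sunday is April 5 and the fourth is April 26.
1 September 2020 is a Tuesday, so the first Monday is September 7 and the second is September 14.
March 30, 2020 does not fall between 26 April and 14 September, so daylight saving is not in effect and Umora Administrative Region is at UTC−10:00.
07:45 Umora Administrative Region + 10h = 17:45 UTC.
1 October 2019 is a Tuesday, so the first Friday is October 4 and the second is October 11.
1 March 2020 is a Sunday, so the first Sunday is March 1.
At the standard offset (UTC+07:00), 17:45 UTC + 7h = 00:45 Lumeth Province standard time (rolling into the next day, 31 March 2020).
The standard-time date in Lumeth Province, March 31, 2020, is outside the daylight-saving period (11 October 2019 – 1 March 2020), so Lumeth Province is on standard time, UTC+07:00.
17:45 UTC + 7h = 00:45 Lumeth Province (rolling into the next day, 31 March 2020).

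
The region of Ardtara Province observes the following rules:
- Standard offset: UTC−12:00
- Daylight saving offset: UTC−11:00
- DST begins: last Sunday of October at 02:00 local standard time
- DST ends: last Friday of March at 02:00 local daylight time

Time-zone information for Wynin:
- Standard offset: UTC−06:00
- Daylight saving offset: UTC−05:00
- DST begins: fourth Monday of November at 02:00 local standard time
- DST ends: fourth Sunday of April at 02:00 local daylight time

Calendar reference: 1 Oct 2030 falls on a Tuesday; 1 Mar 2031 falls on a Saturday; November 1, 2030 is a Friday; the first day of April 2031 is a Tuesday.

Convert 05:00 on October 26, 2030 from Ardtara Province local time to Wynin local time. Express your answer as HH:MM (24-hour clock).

1 October 2030 is a Tuesday, so Sundays fall on 6, 13, 20, 27; the last is October 27.
1 March 2031 is a Saturday, so Fridays fall on 7, 14, 21, 28; the last is March 28.
Daylight saving runs 27 October 2030 – 28 March 2031; October 26, 2030 is outside that window, so Ardtara Province is on standard time at UTC−12:00.
05:00 Ardtara Province + 12h = 17:00 UTC.
1 November 2030 is a Friday, so the first Monday is November 4 and the fourth is November 25.
1 April 2031 is a Tuesday, so the first Sunday is April 6 and the fourth is April 27.
At the standard offset (UTC−06:00), 17:00 UTC − 6h = 11:00 Wynin standard time.
The standard-time date in Wynin, October 26, 2030, is outside the daylight-saving period (25 November 2030 – 27 April 2031), so Wynin is on standard time, UTC−06:00.
17:00 UTC − 6h = 11:00 Wynin.

11:00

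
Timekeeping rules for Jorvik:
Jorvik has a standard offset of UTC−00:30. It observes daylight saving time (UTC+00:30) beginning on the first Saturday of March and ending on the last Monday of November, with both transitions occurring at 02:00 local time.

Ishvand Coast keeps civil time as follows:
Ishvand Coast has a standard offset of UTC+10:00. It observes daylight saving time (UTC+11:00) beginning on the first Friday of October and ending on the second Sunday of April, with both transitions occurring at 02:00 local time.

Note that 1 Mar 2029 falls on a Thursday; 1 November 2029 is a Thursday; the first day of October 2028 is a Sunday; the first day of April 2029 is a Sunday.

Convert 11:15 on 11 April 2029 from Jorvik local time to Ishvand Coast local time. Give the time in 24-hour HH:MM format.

20:45

1 March 2029 is a Thursday, so the first Saturday is March 3.
1 November 2029 is a Thursday, so Mondays fall on 5, 12, 19, 26; the last is November 26.
11 April 2029 lies within the daylight-saving period (3 March – 26 November), so Jorvik is on daylight time, UTC+00:30.
11:15 Jorvik − 0h30m = 10:45 UTC.
1 October 2028 is a Sunday, so the first Friday is October 6.
1 April 2029 is a Sunday, so the first Sunday is April 1 and the second is April 8.
At the standard offset (UTC+10:00), 10:45 UTC + 10h = 20:45 Ishvand Coast standard time.
The standard-time date in Ishvand Coast, 11 April 2029, does not fall between 6 October 2028 and 8 April 2029, so daylight saving is not in effect and Ishvand Coast is at UTC+10:00.
10:45 UTC + 10h = 20:45 Ishvand Coast.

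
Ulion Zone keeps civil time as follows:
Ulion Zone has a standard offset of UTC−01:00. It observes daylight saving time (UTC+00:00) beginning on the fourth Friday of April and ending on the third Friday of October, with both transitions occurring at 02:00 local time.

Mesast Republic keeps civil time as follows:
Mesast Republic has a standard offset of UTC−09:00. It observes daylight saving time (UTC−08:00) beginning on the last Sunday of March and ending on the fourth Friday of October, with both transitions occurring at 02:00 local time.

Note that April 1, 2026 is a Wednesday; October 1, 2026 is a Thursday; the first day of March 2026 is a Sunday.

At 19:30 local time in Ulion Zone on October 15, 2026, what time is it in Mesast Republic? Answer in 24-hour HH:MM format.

11:30

1 April 2026 is a Wednesday, so the first Friday is April 3 and the fourth is April 24.
1 October 2026 is a Thursday, so the first Friday is October 2 and the third is October 16.
October 15, 2026 falls between 24 April and 16 October, so daylight saving is in effect and Ulion Zone is at UTC+00:00.
19:30 Ulion Zone − 0h = 19:30 UTC.
1 March 2026 is a Sunday, so Sundays fall on 1, 8, 15, 22, 29; the last is March 29.
1 October 2026 is a Thursday, so the first Friday is October 2 and the fourth is October 23.
At the standard offset (UTC−09:00), 19:30 UTC − 9h = 10:30 Mesast Republic standard time.
Daylight saving runs 29 March – 23 October; the standard-time date in Mesast Republic, October 15, 2026, is inside that window, so Mesast Republic is at UTC−08:00.
19:30 UTC − 8h = 11:30 Mesast Republic.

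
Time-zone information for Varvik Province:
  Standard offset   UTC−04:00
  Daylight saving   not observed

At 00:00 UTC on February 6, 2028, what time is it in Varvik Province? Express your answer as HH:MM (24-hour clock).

Varvik Province stays on UTC−04:00 all year.
00:00 UTC − 4h = 20:00 local (rolling into the previous day, 5 February 2028).

20:00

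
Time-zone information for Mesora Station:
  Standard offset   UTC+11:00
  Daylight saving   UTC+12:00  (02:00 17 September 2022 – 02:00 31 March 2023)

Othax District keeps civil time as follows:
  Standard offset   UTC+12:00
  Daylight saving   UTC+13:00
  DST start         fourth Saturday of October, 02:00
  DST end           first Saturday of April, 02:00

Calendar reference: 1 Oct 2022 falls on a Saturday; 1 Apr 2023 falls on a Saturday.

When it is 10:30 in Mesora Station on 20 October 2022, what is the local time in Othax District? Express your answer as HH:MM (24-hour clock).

20 October 2022 lies within the daylight-saving period (17 September 2022 – 31 March 2023), so Mesora Station is on daylight time, UTC+12:00.
10:30 Mesora Station − 12h = 22:30 UTC (rolling into the previous day, 19 October 2022).
1 October 2022 is a Saturday, so the first Saturday is October 1 and the fourth is October 22.
1 April 2023 is a Saturday, so the first Saturday is April 1.
At the standard offset (UTC+12:00), 22:30 UTC + 12h = 10:30 Othax District standard time (rolling into the next day, 20 October 2022).
The standard-time date in Othax District, 20 October 2022, does not fall between 22 October 2022 and 1 April 2023, so daylight saving is not in effect and Othax District is at UTC+12:00.
22:30 UTC + 12h = 10:30 Othax District (rolling into the next day, 20 October 2022).

10:30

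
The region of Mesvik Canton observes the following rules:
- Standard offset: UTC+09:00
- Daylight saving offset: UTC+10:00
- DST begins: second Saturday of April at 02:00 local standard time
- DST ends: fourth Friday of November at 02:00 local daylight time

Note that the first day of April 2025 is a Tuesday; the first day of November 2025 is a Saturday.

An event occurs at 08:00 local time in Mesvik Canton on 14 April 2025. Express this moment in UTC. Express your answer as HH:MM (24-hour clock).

1 April 2025 is a Tuesday, so the first Saturday is April 5 and the second is April 12.
1 November 2025 is a Saturday, so the first Friday is November 7 and the fourth is November 28.
Daylight saving runs 12 April – 28 November; 14 April 2025 is inside that window, so Mesvik Canton is at UTC+10:00.
08:00 local − 10h = 22:00 UTC (rolling into the previous day, 13 April 2025).

22:00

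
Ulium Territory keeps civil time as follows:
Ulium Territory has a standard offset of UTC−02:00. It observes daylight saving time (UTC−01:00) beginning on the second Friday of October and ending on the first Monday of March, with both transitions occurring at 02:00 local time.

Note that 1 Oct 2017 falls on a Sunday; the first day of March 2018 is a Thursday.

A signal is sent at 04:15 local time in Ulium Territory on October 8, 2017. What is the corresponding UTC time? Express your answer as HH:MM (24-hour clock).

1 October 2017 is a Sunday, so the first Friday is October 6 and the second is October 13.
1 March 2018 is a Thursday, so the first Monday is March 5.
Daylight saving runs 13 October 2017 – 5 March 2018; October 8, 2017 is outside that window, so Ulium Territory is on standard time at UTC−02:00.
04:15 local + 2h = 06:15 UTC.

06:15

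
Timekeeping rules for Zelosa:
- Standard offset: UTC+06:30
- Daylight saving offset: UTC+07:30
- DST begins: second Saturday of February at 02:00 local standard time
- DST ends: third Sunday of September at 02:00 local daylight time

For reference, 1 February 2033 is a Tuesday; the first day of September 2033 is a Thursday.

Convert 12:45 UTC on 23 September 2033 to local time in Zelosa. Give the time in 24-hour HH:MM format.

19:15

1 February 2033 is a Tuesday, so the first Saturday is February 5 and the second is February 12.
1 September 2033 is a Thursday, so the first Sunday is September 4 and the third is September 18.
At the standard offset (UTC+06:30), 12:45 UTC + 6h30m = 19:15 Zelosa standard time.
The standard-time date in Zelosa, 23 September 2033, does not fall between 12 February and 18 September, so daylight saving is not in effect and Zelosa is at UTC+06:30.
12:45 UTC + 6h30m = 19:15 local.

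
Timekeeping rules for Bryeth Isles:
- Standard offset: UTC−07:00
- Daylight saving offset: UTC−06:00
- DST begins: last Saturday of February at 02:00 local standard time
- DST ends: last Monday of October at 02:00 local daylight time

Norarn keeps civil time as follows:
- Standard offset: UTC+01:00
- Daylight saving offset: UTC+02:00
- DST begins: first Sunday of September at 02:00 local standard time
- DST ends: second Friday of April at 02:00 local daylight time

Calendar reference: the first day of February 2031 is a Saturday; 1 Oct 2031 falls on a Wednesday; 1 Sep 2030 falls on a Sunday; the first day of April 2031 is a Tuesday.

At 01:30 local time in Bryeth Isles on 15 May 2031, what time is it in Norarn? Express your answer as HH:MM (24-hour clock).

1 February 2031 is a Saturday, so Saturdays fall on 1, 8, 15, 22; the last is February 22.
1 October 2031 is a Wednesday, so Mondays fall on 6, 13, 20, 27; the last is October 27.
Daylight saving runs 22 February – 27 October; 15 May 2031 is inside that window, so Bryeth Isles is at UTC−06:00.
01:30 Bryeth Isles + 6h = 07:30 UTC.
1 September 2030 is a Sunday, so the first Sunday is September 1.
1 April 2031 is a Tuesday, so the first Friday is April 4 and the second is April 11.
At the standard offset (UTC+01:00), 07:30 UTC + 1h = 08:30 Norarn standard time.
The standard-time date in Norarn, 15 May 2031, does not fall between 1 September 2030 and 11 April 2031, so daylight saving is not in effect and Norarn is at UTC+01:00.
07:30 UTC + 1h = 08:30 Norarn.

08:30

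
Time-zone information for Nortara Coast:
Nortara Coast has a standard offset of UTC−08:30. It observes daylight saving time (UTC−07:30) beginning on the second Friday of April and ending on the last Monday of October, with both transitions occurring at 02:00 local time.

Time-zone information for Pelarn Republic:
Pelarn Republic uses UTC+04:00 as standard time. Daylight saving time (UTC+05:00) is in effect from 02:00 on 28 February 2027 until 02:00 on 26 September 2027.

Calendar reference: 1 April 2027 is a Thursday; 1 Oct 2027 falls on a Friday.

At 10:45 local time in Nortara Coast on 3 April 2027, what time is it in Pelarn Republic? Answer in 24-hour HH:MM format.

1 April 2027 is a Thursday, so the first Friday is April 2 and the second is April 9.
1 October 2027 is a Friday, so Mondays fall on 4, 11, 18, 25; the last is October 25.
Daylight saving runs 9 April – 25 October; 3 April 2027 is outside that window, so Nortara Coast is on standard time at UTC−08:30.
10:45 Nortara Coast + 8h30m = 19:15 UTC.
At the standard offset (UTC+04:00), 19:15 UTC + 4h = 23:15 Pelarn Republic standard time.
The standard-time date in Pelarn Republic, 3 April 2027, lies within the daylight-saving period (28 February – 26 September), so Pelarn Republic is on daylight time, UTC+05:00.
19:15 UTC + 5h = 00:15 Pelarn Republic (rolling into the next day, 4 April 2027).

00:15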